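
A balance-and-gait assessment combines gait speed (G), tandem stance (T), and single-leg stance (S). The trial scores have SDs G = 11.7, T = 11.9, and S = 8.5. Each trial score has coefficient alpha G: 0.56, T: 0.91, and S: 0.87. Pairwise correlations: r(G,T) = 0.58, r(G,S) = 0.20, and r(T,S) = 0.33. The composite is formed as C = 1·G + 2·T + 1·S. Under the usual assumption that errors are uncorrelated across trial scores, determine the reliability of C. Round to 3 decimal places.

0.905

Var(C) = 11.7² + 2²·11.9² + 8.5² + 2·[2·11.7·11.9·0.58 + 11.7·8.5·0.20 + 2·11.9·8.5·0.33] = 775.58 + 496.312 = 1271.89.
Because errors are independent across components, Cov(Tᵢ,Tⱼ) = Cov(Xᵢ,Xⱼ); the off-diagonal part of the true-score variance is the same as above.
True-score variance = [11.7²·0.56 + 2²·11.9²·0.91 + 8.5²·0.87] + 496.312 = 654.976 + 496.312 = 1151.29.
Reliability = 1151.29 / 1271.89 = 0.905.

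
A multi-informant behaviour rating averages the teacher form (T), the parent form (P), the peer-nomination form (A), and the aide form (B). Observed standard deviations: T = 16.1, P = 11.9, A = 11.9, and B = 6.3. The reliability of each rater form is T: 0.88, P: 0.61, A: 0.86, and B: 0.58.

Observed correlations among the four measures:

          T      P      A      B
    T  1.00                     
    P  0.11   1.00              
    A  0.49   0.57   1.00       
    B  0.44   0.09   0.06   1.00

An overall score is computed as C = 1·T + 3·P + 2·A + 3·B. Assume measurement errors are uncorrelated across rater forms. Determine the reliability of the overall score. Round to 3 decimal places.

Var(C) = 16.1² + 3²·11.9² + 2²·11.9² + 3²·6.3² + 2·[3·16.1·11.9·0.11 + 2·16.1·11.9·0.49 + 3·16.1·6.3·0.44 + 6·11.9·11.9·0.57 + 9·11.9·6.3·0.09 + 6·11.9·6.3·0.06] = 2457.35 + 1913.78 = 4371.13.
Because errors are independent across components, Cov(Tᵢ,Tⱼ) = Cov(Xᵢ,Xⱼ); the off-diagonal part of the true-score variance is the same as above.
True-score variance = [16.1²·0.88 + 3²·11.9²·0.61 + 2²·11.9²·0.86 + 3²·6.3²·0.58] + 1913.78 = 1699.86 + 1913.78 = 3613.65.
Reliability = 3613.65 / 4371.13 = 0.827.

0.827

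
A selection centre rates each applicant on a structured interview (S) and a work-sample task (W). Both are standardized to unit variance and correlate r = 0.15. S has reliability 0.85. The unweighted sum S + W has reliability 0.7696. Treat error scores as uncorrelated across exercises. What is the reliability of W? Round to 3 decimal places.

0.620

Var(S+W) = 2 + 2·0.15 = 2.300.
True-score variance = ρ_S + ρ_W + 2·0.15, so 0.7696 = (0.85 + ρ_W + 0.30) / 2.300.
ρ_W = 0.7696·2.300 − 0.85 − 0.30 = 0.620.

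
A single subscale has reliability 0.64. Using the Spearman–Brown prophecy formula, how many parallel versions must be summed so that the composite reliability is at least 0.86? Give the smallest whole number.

k ≥ ρ*(1−ρ₁)/(ρ₁(1−ρ*)) = 0.86·0.36 / (0.64·0.14) = 3.455.
Smallest integer k = 4.

4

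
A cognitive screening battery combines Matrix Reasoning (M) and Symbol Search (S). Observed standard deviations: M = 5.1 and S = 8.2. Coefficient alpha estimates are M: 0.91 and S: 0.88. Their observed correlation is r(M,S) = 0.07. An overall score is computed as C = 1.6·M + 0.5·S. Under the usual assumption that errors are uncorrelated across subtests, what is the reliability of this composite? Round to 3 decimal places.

0.909

Var(C) = 1.6²·5.1² + 0.5²·8.2² + 2·[0.8·5.1·8.2·0.07] = 83.3956 + 4.68384 = 88.0794.
Under uncorrelated errors the observed covariances equal the true-score covariances, so only the own-variance terms attenuate.
True-score variance = [1.6²·5.1²·0.91 + 0.5²·8.2²·0.88] + 4.68384 = 75.3857 + 4.68384 = 80.0695.
Reliability = 80.0695 / 88.0794 = 0.909.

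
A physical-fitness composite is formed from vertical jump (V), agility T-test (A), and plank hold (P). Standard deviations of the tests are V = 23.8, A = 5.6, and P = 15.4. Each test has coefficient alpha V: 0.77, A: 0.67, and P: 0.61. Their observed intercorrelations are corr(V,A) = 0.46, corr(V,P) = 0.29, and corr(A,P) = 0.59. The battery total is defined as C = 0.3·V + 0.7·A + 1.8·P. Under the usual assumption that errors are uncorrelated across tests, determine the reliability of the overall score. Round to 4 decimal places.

Var(C) = 0.3²·23.8² + 0.7²·5.6² + 1.8²·15.4² + 2·[0.21·23.8·5.6·0.46 + 0.54·23.8·15.4·0.29 + 1.26·5.6·15.4·0.59] = 834.744 + 268.765 = 1103.51.
With uncorrelated errors the cross-covariances are all true-score covariance, so they carry over unchanged; only the diagonal terms shrink to ρᵢσᵢ².
True-score variance = [0.3²·23.8²·0.77 + 0.7²·5.6²·0.67 + 1.8²·15.4²·0.61] + 268.765 = 518.273 + 268.765 = 787.038.
Reliability = 787.038 / 1103.51 = 0.7132.

0.7132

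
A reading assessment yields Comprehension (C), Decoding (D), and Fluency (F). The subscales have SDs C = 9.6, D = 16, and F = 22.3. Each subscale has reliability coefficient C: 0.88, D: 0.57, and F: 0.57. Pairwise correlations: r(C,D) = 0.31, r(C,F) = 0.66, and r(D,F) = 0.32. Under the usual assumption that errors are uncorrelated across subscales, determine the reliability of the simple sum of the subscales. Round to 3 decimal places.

Var(C+D+F) = 9.6² + 16² + 22.3² + 2·[9.6·16·0.31 + 9.6·22.3·0.66 + 16·22.3·0.32] = 845.45 + 606.17 = 1451.62.
With uncorrelated errors the cross-covariances are all true-score covariance, so they carry over unchanged; only the diagonal terms shrink to ρᵢσᵢ².
True-score variance = [9.6²·0.88 + 16²·0.57 + 22.3²·0.57] + 606.17 = 510.476 + 606.17 = 1116.65.
Reliability = 1116.65 / 1451.62 = 0.769.

0.769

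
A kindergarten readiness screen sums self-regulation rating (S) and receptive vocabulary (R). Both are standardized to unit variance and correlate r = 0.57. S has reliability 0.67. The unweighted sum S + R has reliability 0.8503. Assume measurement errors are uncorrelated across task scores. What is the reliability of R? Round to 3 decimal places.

Var(S+R) = 2 + 2·0.57 = 3.140.
True-score variance = ρ_S + ρ_R + 2·0.57, so 0.8503 = (0.67 + ρ_R + 1.14) / 3.140.
ρ_R = 0.8503·3.140 − 0.67 − 1.14 = 0.860.

0.860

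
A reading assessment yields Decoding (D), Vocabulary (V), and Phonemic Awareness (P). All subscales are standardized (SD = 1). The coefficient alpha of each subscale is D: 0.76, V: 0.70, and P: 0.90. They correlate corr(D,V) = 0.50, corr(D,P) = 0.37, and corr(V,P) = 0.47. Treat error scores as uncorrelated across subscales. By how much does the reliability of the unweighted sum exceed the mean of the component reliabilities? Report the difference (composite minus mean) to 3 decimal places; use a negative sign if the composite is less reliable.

0.101

Var(sum) = 3 + 2.68 = 5.68; true-score variance = 2.36 + 2.68 = 5.04; composite reliability = 0.8873.
Mean component reliability = 0.7867.
Difference = 0.8873 − 0.7867 = 0.101.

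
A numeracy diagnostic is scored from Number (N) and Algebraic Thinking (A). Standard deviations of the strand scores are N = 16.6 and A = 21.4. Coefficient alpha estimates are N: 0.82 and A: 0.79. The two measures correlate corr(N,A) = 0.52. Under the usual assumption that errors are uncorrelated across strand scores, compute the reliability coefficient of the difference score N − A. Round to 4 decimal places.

Var(N−A) = 16.6² + 21.4² − 2·16.6·21.4·0.52 = 733.52 − 369.45 = 364.07.
With uncorrelated errors the cross-covariances are all true-score covariance, so they carry over unchanged; only the diagonal terms shrink to ρᵢσᵢ².
True-score variance = [16.6²·0.82 + 21.4²·0.79] − 369.45 = 587.748 − 369.45 = 218.298.
Reliability = 218.298 / 364.07 = 0.5996.

0.5996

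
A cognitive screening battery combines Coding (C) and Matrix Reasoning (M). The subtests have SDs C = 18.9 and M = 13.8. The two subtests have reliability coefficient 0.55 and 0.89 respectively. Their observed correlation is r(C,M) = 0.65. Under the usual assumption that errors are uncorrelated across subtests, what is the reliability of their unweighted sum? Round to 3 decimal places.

Var(C+M) = 18.9² + 13.8² + 2·[18.9·13.8·0.65] = 547.65 + 339.066 = 886.716.
Because errors are independent across components, Cov(Tᵢ,Tⱼ) = Cov(Xᵢ,Xⱼ); the off-diagonal part of the true-score variance is the same as above.
True-score variance = [18.9²·0.55 + 13.8²·0.89] + 339.066 = 365.957 + 339.066 = 705.023.
Reliability = 705.023 / 886.716 = 0.795.

0.795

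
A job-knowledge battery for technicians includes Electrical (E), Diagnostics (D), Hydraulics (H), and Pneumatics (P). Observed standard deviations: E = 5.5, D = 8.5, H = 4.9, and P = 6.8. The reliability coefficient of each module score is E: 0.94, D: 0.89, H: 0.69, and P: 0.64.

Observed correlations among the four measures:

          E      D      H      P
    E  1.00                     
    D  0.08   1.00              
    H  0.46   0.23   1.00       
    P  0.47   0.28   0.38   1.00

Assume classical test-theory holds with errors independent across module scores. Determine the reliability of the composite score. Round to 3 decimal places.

0.893

Var(E+D+H+P) = 5.5² + 8.5² + 4.9² + 6.8² + 2·[5.5·8.5·0.08 + 5.5·4.9·0.46 + 5.5·6.8·0.47 + 8.5·4.9·0.23 + 8.5·6.8·0.28 + 4.9·6.8·0.38] = 172.75 + 144.28 = 317.03.
With uncorrelated errors the cross-covariances are all true-score covariance, so they carry over unchanged; only the diagonal terms shrink to ρᵢσᵢ².
True-score variance = [5.5²·0.94 + 8.5²·0.89 + 4.9²·0.69 + 6.8²·0.64] + 144.28 = 138.898 + 144.28 = 283.178.
Reliability = 283.178 / 317.03 = 0.893.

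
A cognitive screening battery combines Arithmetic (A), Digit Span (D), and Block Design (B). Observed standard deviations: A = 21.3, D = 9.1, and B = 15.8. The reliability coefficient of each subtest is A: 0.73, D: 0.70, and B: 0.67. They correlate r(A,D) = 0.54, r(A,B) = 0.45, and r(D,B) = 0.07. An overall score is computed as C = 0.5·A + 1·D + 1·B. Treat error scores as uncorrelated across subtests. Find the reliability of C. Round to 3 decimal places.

0.809

Var(C) = 0.5²·21.3² + 9.1² + 15.8² + 2·[0.5·21.3·9.1·0.54 + 0.5·21.3·15.8·0.45 + 9.1·15.8·0.07] = 445.873 + 276.24 = 722.113.
Under uncorrelated errors the observed covariances equal the true-score covariances, so only the own-variance terms attenuate.
True-score variance = [0.5²·21.3²·0.73 + 9.1²·0.70 + 15.8²·0.67] + 276.24 = 308.024 + 276.24 = 584.265.
Reliability = 584.265 / 722.113 = 0.809.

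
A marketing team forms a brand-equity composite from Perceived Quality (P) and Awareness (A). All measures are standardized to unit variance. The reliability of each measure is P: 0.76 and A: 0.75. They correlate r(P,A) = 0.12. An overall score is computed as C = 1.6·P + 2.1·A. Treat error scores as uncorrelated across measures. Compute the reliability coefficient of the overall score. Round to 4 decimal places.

0.7792

Var(C) = 1.6² + 2.1² + 2·[3.36·0.12] = 6.97 + 0.8064 = 7.7764.
Because errors are independent across components, Cov(Tᵢ,Tⱼ) = Cov(Xᵢ,Xⱼ); the off-diagonal part of the true-score variance is the same as above.
True-score variance = [1.6²·0.76 + 2.1²·0.75] + 0.8064 = 5.2531 + 0.8064 = 6.0595.
Reliability = 6.0595 / 7.7764 = 0.7792.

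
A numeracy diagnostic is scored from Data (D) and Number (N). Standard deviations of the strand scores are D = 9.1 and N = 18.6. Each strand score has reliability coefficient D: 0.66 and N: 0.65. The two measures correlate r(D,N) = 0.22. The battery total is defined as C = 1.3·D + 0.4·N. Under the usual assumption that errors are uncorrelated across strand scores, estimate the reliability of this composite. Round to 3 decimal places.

Var(C) = 1.3²·9.1² + 0.4²·18.6² + 2·[0.52·9.1·18.6·0.22] = 195.303 + 38.7267 = 234.029.
With uncorrelated errors the cross-covariances are all true-score covariance, so they carry over unchanged; only the diagonal terms shrink to ρᵢσᵢ².
True-score variance = [1.3²·9.1²·0.66 + 0.4²·18.6²·0.65] + 38.7267 = 128.346 + 38.7267 = 167.073.
Reliability = 167.073 / 234.029 = 0.714.

0.714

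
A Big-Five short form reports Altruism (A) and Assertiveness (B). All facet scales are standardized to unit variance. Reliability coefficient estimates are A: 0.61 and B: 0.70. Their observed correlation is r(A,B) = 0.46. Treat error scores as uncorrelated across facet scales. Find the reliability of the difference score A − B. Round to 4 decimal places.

0.3611

Var(A−B) = 1 + 1 − 2·0.46 = 2 − 0.92 = 1.08.
Under uncorrelated errors the observed covariances equal the true-score covariances, so only the own-variance terms attenuate.
True-score variance = [0.61 + 0.70] − 0.92 = 1.31 − 0.92 = 0.39.
Reliability = 0.39 / 1.08 = 0.3611.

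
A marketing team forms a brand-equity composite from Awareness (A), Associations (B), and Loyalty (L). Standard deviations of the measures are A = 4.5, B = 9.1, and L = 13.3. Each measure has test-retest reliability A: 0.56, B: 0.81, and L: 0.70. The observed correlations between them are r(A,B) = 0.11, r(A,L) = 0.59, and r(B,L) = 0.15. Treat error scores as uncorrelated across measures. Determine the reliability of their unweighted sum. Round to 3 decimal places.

0.804

Var(A+B+L) = 4.5² + 9.1² + 13.3² + 2·[4.5·9.1·0.11 + 4.5·13.3·0.59 + 9.1·13.3·0.15] = 279.95 + 115.941 = 395.891.
Under uncorrelated errors the observed covariances equal the true-score covariances, so only the own-variance terms attenuate.
True-score variance = [4.5²·0.56 + 9.1²·0.81 + 13.3²·0.70] + 115.941 = 202.239 + 115.941 = 318.18.
Reliability = 318.18 / 395.891 = 0.804.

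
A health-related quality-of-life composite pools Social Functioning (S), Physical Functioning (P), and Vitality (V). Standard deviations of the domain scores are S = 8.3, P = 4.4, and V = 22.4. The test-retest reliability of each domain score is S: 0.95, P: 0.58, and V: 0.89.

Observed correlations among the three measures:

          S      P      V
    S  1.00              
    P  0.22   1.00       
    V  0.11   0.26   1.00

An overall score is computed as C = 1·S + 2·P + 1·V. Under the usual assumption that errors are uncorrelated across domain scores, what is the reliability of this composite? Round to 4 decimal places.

0.8893

Var(C) = 8.3² + 2²·4.4² + 22.4² + 2·[2·8.3·4.4·0.22 + 8.3·22.4·0.11 + 2·4.4·22.4·0.26] = 648.09 + 175.542 = 823.632.
Under uncorrelated errors the observed covariances equal the true-score covariances, so only the own-variance terms attenuate.
True-score variance = [8.3²·0.95 + 2²·4.4²·0.58 + 22.4²·0.89] + 175.542 = 556.927 + 175.542 = 732.47.
Reliability = 732.47 / 823.632 = 0.8893.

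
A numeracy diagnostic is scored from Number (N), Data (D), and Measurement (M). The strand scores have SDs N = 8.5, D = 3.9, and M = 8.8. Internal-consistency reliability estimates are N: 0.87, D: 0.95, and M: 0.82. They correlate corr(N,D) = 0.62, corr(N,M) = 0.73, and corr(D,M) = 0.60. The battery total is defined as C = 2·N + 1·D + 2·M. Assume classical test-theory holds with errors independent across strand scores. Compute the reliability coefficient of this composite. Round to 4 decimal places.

Var(C) = 2²·8.5² + 3.9² + 2²·8.8² + 2·[2·8.5·3.9·0.62 + 4·8.5·8.8·0.73 + 2·3.9·8.8·0.60] = 613.97 + 601.412 = 1215.38.
With uncorrelated errors the cross-covariances are all true-score covariance, so they carry over unchanged; only the diagonal terms shrink to ρᵢσᵢ².
True-score variance = [2²·8.5²·0.87 + 3.9²·0.95 + 2²·8.8²·0.82] + 601.412 = 519.883 + 601.412 = 1121.29.
Reliability = 1121.29 / 1215.38 = 0.9226.

0.9226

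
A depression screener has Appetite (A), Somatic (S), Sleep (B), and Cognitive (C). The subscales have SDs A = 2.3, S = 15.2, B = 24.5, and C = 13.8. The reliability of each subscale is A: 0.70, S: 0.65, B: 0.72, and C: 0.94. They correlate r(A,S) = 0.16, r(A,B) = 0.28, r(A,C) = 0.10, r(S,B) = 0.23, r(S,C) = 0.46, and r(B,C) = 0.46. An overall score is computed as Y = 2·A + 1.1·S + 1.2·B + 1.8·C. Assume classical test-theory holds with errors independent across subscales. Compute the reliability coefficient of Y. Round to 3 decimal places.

0.880

Var(Y) = 2²·2.3² + 1.1²·15.2² + 1.2²·24.5² + 1.8²·13.8² + 2·[2.2·2.3·15.2·0.16 + 2.4·2.3·24.5·0.28 + 3.6·2.3·13.8·0.10 + 1.32·15.2·24.5·0.23 + 1.98·15.2·13.8·0.46 + 2.16·24.5·13.8·0.46] = 1782.1 + 1403.29 = 3185.4.
Because errors are independent across components, Cov(Tᵢ,Tⱼ) = Cov(Xᵢ,Xⱼ); the off-diagonal part of the true-score variance is the same as above.
True-score variance = [2²·2.3²·0.70 + 1.1²·15.2²·0.65 + 1.2²·24.5²·0.72 + 1.8²·13.8²·0.94] + 1403.29 = 1398.87 + 1403.29 = 2802.16.
Reliability = 2802.16 / 3185.4 = 0.880.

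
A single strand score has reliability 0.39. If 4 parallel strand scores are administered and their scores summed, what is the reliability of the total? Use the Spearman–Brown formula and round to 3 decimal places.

0.719

ρ_k = kρ / (1 + (k−1)ρ) = 4·0.39 / (1 + 3·0.39) = 1.560 / 2.170 = 0.719.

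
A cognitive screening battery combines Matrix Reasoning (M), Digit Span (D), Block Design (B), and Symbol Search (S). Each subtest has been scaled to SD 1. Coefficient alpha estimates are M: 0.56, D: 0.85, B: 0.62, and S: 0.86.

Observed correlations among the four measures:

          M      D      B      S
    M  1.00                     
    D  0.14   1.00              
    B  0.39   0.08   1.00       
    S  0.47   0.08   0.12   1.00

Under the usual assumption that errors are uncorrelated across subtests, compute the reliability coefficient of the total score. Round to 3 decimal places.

0.831

Var(M+D+B+S) = 4 + 2·[0.14 + 0.39 + 0.47 + 0.08 + 0.08 + 0.12] = 4 + 2.56 = 6.56.
Because errors are independent across components, Cov(Tᵢ,Tⱼ) = Cov(Xᵢ,Xⱼ); the off-diagonal part of the true-score variance is the same as above.
True-score variance = [0.56 + 0.85 + 0.62 + 0.86] + 2.56 = 2.89 + 2.56 = 5.45.
Reliability = 5.45 / 6.56 = 0.831.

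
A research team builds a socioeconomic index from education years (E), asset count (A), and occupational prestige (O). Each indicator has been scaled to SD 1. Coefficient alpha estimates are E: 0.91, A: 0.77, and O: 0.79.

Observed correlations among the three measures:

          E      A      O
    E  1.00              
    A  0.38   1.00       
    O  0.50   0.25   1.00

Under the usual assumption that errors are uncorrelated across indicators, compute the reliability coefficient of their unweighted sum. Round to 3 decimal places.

Var(E+A+O) = 3 + 2·[0.38 + 0.50 + 0.25] = 3 + 2.26 = 5.26.
Under uncorrelated errors the observed covariances equal the true-score covariances, so only the own-variance terms attenuate.
True-score variance = [0.91 + 0.77 + 0.79] + 2.26 = 2.47 + 2.26 = 4.73.
Reliability = 4.73 / 5.26 = 0.899.

0.899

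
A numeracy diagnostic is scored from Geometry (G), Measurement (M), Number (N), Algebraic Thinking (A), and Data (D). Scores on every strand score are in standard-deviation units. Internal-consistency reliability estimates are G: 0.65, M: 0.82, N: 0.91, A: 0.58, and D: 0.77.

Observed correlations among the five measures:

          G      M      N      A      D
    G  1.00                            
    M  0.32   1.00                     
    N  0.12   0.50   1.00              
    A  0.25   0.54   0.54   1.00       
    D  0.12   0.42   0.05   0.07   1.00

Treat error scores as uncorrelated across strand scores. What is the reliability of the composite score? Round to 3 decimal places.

Var(G+M+N+A+D) = 5 + 2·[0.32 + 0.12 + 0.25 + 0.12 + 0.50 + 0.54 + 0.42 + 0.54 + 0.05 + 0.07] = 5 + 5.86 = 10.86.
Under uncorrelated errors the observed covariances equal the true-score covariances, so only the own-variance terms attenuate.
True-score variance = [0.65 + 0.82 + 0.91 + 0.58 + 0.77] + 5.86 = 3.73 + 5.86 = 9.59.
Reliability = 9.59 / 10.86 = 0.883.

0.883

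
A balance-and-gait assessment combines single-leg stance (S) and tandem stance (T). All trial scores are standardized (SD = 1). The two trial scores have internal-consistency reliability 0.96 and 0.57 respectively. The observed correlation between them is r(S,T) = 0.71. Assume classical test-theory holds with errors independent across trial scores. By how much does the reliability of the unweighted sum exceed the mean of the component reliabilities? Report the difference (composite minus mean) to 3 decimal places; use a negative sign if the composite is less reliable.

Var(sum) = 2 + 1.42 = 3.42; true-score variance = 1.53 + 1.42 = 2.95; composite reliability = 0.8626.
Mean component reliability = 0.7650.
Difference = 0.8626 − 0.7650 = 0.098.

0.098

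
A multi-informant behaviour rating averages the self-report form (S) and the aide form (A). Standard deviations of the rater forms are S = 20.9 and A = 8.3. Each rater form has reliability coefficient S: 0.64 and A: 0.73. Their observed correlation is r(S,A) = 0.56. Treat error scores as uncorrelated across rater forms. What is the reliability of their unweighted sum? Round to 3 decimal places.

0.749

Var(S+A) = 20.9² + 8.3² + 2·[20.9·8.3·0.56] = 505.7 + 194.286 = 699.986.
Under uncorrelated errors the observed covariances equal the true-score covariances, so only the own-variance terms attenuate.
True-score variance = [20.9²·0.64 + 8.3²·0.73] + 194.286 = 329.848 + 194.286 = 524.134.
Reliability = 524.134 / 699.986 = 0.749.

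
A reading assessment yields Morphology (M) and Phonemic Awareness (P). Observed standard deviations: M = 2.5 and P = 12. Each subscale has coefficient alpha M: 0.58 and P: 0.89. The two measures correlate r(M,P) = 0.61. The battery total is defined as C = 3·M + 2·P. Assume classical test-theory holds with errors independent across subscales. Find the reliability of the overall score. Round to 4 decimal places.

0.8979

Var(C) = 3²·2.5² + 2²·12² + 2·[6·2.5·12·0.61] = 632.25 + 219.6 = 851.85.
Under uncorrelated errors the observed covariances equal the true-score covariances, so only the own-variance terms attenuate.
True-score variance = [3²·2.5²·0.58 + 2²·12²·0.89] + 219.6 = 545.265 + 219.6 = 764.865.
Reliability = 764.865 / 851.85 = 0.8979.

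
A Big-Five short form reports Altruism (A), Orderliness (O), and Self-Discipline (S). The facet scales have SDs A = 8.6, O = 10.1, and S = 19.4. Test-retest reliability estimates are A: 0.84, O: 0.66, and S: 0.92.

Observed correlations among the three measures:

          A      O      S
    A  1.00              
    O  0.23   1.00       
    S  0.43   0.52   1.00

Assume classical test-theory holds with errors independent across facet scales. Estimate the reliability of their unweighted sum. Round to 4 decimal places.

0.9184

Var(A+O+S) = 8.6² + 10.1² + 19.4² + 2·[8.6·10.1·0.23 + 8.6·19.4·0.43 + 10.1·19.4·0.52] = 552.33 + 387.216 = 939.546.
With uncorrelated errors the cross-covariances are all true-score covariance, so they carry over unchanged; only the diagonal terms shrink to ρᵢσᵢ².
True-score variance = [8.6²·0.84 + 10.1²·0.66 + 19.4²·0.92] + 387.216 = 475.704 + 387.216 = 862.92.
Reliability = 862.92 / 939.546 = 0.9184.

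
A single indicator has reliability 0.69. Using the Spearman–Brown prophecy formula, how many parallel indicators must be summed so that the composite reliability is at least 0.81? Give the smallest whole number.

k ≥ ρ*(1−ρ₁)/(ρ₁(1−ρ*)) = 0.81·0.31 / (0.69·0.19) = 1.915.
Smallest integer k = 2.

2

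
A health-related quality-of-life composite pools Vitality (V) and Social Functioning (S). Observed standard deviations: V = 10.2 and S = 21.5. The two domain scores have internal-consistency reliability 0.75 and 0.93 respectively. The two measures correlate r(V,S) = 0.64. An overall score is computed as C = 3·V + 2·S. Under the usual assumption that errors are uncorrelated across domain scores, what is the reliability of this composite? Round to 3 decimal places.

0.919

Var(C) = 3²·10.2² + 2²·21.5² + 2·[6·10.2·21.5·0.64] = 2785.36 + 1684.22 = 4469.58.
Under uncorrelated errors the observed covariances equal the true-score covariances, so only the own-variance terms attenuate.
True-score variance = [3²·10.2²·0.75 + 2²·21.5²·0.93] + 1684.22 = 2421.84 + 1684.22 = 4106.06.
Reliability = 4106.06 / 4469.58 = 0.919.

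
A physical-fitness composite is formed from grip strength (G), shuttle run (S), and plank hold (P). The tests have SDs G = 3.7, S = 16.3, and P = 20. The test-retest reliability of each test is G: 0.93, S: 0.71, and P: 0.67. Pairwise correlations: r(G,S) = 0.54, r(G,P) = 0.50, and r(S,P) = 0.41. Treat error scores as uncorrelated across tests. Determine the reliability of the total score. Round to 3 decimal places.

0.807

Var(G+S+P) = 3.7² + 16.3² + 20² + 2·[3.7·16.3·0.54 + 3.7·20·0.50 + 16.3·20·0.41] = 679.38 + 406.455 = 1085.83.
Under uncorrelated errors the observed covariances equal the true-score covariances, so only the own-variance terms attenuate.
True-score variance = [3.7²·0.93 + 16.3²·0.71 + 20²·0.67] + 406.455 = 469.372 + 406.455 = 875.826.
Reliability = 875.826 / 1085.83 = 0.807.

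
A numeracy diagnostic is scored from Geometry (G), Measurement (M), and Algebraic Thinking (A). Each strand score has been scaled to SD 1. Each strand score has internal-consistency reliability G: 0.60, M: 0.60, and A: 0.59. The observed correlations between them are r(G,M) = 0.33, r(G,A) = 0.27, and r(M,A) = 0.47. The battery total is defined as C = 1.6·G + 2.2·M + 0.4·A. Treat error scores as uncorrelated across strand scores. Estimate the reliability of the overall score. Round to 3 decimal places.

0.726

Var(C) = 1.6² + 2.2² + 0.4² + 2·[3.52·0.33 + 0.64·0.27 + 0.88·0.47] = 7.56 + 3.496 = 11.056.
With uncorrelated errors the cross-covariances are all true-score covariance, so they carry over unchanged; only the diagonal terms shrink to ρᵢσᵢ².
True-score variance = [1.6²·0.60 + 2.2²·0.60 + 0.4²·0.59] + 3.496 = 4.5344 + 3.496 = 8.0304.
Reliability = 8.0304 / 11.056 = 0.726.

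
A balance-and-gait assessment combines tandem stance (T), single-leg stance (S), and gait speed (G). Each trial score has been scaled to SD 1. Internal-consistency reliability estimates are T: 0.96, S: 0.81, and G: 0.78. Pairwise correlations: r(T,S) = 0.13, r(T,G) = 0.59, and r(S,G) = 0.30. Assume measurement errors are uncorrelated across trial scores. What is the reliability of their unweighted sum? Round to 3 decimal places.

Var(T+S+G) = 3 + 2·[0.13 + 0.59 + 0.30] = 3 + 2.04 = 5.04.
With uncorrelated errors the cross-covariances are all true-score covariance, so they carry over unchanged; only the diagonal terms shrink to ρᵢσᵢ².
True-score variance = [0.96 + 0.81 + 0.78] + 2.04 = 2.55 + 2.04 = 4.59.
Reliability = 4.59 / 5.04 = 0.911.

0.911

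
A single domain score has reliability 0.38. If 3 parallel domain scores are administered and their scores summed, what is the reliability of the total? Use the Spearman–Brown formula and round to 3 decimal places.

0.648

ρ_k = kρ / (1 + (k−1)ρ) = 3·0.38 / (1 + 2·0.38) = 1.140 / 1.760 = 0.648.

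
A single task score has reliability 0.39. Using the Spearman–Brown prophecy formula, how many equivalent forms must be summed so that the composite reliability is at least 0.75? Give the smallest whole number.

5

k ≥ ρ*(1−ρ₁)/(ρ₁(1−ρ*)) = 0.75·0.61 / (0.39·0.25) = 4.692.
Smallest integer k = 5.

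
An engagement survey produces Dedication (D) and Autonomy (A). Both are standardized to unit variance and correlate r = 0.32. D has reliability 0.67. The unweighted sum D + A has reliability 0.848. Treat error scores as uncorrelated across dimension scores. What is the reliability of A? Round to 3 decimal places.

0.929

Var(D+A) = 2 + 2·0.32 = 2.640.
True-score variance = ρ_D + ρ_A + 2·0.32, so 0.848 = (0.67 + ρ_A + 0.64) / 2.640.
ρ_A = 0.848·2.640 − 0.67 − 0.64 = 0.929.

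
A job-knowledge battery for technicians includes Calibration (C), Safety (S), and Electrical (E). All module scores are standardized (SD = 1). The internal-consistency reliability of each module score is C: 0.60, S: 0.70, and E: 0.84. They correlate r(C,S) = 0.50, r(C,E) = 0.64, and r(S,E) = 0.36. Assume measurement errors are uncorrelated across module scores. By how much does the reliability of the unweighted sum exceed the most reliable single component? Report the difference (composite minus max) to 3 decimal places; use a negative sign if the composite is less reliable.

0.017

Var(sum) = 3 + 3 = 6; true-score variance = 2.14 + 3 = 5.14; composite reliability = 0.8567.
Max component reliability = 0.8400.
Difference = 0.8567 − 0.8400 = 0.017.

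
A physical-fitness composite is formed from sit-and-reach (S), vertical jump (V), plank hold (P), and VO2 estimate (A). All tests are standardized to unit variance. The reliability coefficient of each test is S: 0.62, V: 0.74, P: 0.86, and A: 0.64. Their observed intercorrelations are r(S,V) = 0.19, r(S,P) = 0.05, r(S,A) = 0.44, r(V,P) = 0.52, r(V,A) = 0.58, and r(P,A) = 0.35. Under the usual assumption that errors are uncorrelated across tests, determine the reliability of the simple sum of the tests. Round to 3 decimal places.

0.862

Var(S+V+P+A) = 4 + 2·[0.19 + 0.05 + 0.44 + 0.52 + 0.58 + 0.35] = 4 + 4.26 = 8.26.
Under uncorrelated errors the observed covariances equal the true-score covariances, so only the own-variance terms attenuate.
True-score variance = [0.62 + 0.74 + 0.86 + 0.64] + 4.26 = 2.86 + 4.26 = 7.12.
Reliability = 7.12 / 8.26 = 0.862.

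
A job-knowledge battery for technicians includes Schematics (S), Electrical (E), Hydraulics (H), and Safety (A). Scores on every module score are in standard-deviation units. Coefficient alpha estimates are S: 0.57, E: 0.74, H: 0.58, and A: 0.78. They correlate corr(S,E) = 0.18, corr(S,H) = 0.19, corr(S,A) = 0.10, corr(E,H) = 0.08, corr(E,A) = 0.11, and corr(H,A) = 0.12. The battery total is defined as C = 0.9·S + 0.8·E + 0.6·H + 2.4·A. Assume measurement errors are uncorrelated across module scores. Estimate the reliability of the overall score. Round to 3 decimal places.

0.792

Var(C) = 0.9² + 0.8² + 0.6² + 2.4² + 2·[0.72·0.18 + 0.54·0.19 + 2.16·0.10 + 0.48·0.08 + 1.92·0.11 + 1.44·0.12] = 7.57 + 1.7412 = 9.3112.
Under uncorrelated errors the observed covariances equal the true-score covariances, so only the own-variance terms attenuate.
True-score variance = [0.9²·0.57 + 0.8²·0.74 + 0.6²·0.58 + 2.4²·0.78] + 1.7412 = 5.6369 + 1.7412 = 7.3781.
Reliability = 7.3781 / 9.3112 = 0.792.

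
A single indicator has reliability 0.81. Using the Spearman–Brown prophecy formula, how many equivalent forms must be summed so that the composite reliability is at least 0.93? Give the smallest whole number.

k ≥ ρ*(1−ρ₁)/(ρ₁(1−ρ*)) = 0.93·0.19 / (0.81·0.07) = 3.116.
Smallest integer k = 4.

4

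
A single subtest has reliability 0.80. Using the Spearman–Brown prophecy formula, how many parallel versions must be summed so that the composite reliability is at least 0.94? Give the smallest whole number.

k ≥ ρ*(1−ρ₁)/(ρ₁(1−ρ*)) = 0.94·0.20 / (0.80·0.06) = 3.917.
Smallest integer k = 4.

4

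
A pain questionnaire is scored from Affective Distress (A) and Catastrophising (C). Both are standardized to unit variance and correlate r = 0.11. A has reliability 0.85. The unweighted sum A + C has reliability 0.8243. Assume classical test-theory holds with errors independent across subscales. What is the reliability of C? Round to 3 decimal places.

Var(A+C) = 2 + 2·0.11 = 2.220.
True-score variance = ρ_A + ρ_C + 2·0.11, so 0.8243 = (0.85 + ρ_C + 0.22) / 2.220.
ρ_C = 0.8243·2.220 − 0.85 − 0.22 = 0.760.

0.760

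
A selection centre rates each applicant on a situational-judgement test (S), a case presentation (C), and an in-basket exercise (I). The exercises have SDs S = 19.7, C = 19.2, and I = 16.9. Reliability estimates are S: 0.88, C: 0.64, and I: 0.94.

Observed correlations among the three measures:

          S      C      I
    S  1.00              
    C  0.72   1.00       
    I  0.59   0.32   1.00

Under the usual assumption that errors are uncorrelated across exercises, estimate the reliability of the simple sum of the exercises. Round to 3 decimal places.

Var(S+C+I) = 19.7² + 19.2² + 16.9² + 2·[19.7·19.2·0.72 + 19.7·16.9·0.59 + 19.2·16.9·0.32] = 1042.34 + 1145.19 = 2187.53.
Under uncorrelated errors the observed covariances equal the true-score covariances, so only the own-variance terms attenuate.
True-score variance = [19.7²·0.88 + 19.2²·0.64 + 16.9²·0.94] + 1145.19 = 845.922 + 1145.19 = 1991.11.
Reliability = 1991.11 / 2187.53 = 0.910.

0.910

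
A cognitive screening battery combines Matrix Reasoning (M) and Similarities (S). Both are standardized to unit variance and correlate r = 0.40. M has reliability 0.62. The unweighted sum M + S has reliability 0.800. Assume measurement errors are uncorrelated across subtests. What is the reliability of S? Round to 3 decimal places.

Var(M+S) = 2 + 2·0.40 = 2.800.
True-score variance = ρ_M + ρ_S + 2·0.40, so 0.800 = (0.62 + ρ_S + 0.80) / 2.800.
ρ_S = 0.800·2.800 − 0.62 − 0.80 = 0.820.

0.820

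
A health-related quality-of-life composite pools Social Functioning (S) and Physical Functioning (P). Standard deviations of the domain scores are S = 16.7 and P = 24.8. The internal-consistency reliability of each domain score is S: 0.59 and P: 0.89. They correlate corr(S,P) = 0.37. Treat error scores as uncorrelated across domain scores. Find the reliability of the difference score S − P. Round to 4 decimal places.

Var(S−P) = 16.7² + 24.8² − 2·16.7·24.8·0.37 = 893.93 − 306.478 = 587.452.
With uncorrelated errors the cross-covariances are all true-score covariance, so they carry over unchanged; only the diagonal terms shrink to ρᵢσᵢ².
True-score variance = [16.7²·0.59 + 24.8²·0.89] − 306.478 = 711.931 − 306.478 = 405.452.
Reliability = 405.452 / 587.452 = 0.6902.

0.6902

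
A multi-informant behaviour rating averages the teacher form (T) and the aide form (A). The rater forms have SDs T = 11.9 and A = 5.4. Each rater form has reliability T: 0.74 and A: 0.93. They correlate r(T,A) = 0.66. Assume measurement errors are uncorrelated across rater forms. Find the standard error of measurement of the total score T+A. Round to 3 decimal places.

6.234

Var(total) = 170.77 + 84.8232 = 255.593.
True-score variance = 131.91 + 84.8232 = 216.733, so reliability = 0.8480.
Error variance = 255.593 − 216.733 = 38.8598; SEM = √38.8598 = 6.234.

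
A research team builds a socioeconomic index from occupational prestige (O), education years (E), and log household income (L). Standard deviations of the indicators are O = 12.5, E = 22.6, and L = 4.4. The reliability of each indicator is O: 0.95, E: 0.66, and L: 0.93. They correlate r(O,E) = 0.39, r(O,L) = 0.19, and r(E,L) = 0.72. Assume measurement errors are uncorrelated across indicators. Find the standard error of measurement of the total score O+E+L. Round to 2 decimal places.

13.52

Var(total) = 686.37 + 384.444 = 1070.81.
True-score variance = 503.544 + 384.444 = 887.987, so reliability = 0.8293.
Error variance = 1070.81 − 887.987 = 182.826; SEM = √182.826 = 13.52.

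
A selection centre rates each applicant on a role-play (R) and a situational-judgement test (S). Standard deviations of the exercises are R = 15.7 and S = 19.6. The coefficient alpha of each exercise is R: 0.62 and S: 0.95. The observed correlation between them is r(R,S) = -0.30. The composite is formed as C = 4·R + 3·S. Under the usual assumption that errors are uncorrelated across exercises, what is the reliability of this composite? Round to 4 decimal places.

0.6777

Var(C) = 4²·15.7² + 3²·19.6² + 2·[12·15.7·19.6·(-0.30)] = 7401.28 − 2215.58 = 5185.7.
Because errors are independent across components, Cov(Tᵢ,Tⱼ) = Cov(Xᵢ,Xⱼ); the off-diagonal part of the true-score variance is the same as above.
True-score variance = [4²·15.7²·0.62 + 3²·19.6²·0.95] − 2215.58 = 5729.75 − 2215.58 = 3514.16.
Reliability = 3514.16 / 5185.7 = 0.6777.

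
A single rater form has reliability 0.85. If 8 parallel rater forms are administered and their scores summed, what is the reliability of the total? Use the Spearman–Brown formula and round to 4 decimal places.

ρ_k = kρ / (1 + (k−1)ρ) = 8·0.85 / (1 + 7·0.85) = 6.800 / 6.950 = 0.9784.

0.9784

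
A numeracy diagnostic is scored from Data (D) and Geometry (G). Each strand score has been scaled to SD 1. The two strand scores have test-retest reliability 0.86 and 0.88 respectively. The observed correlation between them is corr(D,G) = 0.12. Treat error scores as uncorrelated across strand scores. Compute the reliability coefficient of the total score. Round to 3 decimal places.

0.884

Var(D+G) = 2 + 2·[0.12] = 2 + 0.24 = 2.24.
Because errors are independent across components, Cov(Tᵢ,Tⱼ) = Cov(Xᵢ,Xⱼ); the off-diagonal part of the true-score variance is the same as above.
True-score variance = [0.86 + 0.88] + 0.24 = 1.74 + 0.24 = 1.98.
Reliability = 1.98 / 2.24 = 0.884.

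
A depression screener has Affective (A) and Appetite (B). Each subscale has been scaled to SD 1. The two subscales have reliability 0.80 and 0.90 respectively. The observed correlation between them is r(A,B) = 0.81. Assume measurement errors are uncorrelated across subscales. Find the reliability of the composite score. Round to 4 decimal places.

Var(A+B) = 2 + 2·[0.81] = 2 + 1.62 = 3.62.
Under uncorrelated errors the observed covariances equal the true-score covariances, so only the own-variance terms attenuate.
True-score variance = [0.80 + 0.90] + 1.62 = 1.7 + 1.62 = 3.32.
Reliability = 3.32 / 3.62 = 0.9171.

0.9171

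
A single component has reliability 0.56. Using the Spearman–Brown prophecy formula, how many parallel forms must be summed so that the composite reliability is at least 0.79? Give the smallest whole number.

3

k ≥ ρ*(1−ρ₁)/(ρ₁(1−ρ*)) = 0.79·0.44 / (0.56·0.21) = 2.956.
Smallest integer k = 3.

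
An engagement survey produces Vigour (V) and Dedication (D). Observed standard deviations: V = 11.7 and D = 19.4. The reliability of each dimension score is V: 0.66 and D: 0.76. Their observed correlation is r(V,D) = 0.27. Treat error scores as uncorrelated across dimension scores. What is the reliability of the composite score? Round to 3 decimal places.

Var(V+D) = 11.7² + 19.4² + 2·[11.7·19.4·0.27] = 513.25 + 122.569 = 635.819.
Because errors are independent across components, Cov(Tᵢ,Tⱼ) = Cov(Xᵢ,Xⱼ); the off-diagonal part of the true-score variance is the same as above.
True-score variance = [11.7²·0.66 + 19.4²·0.76] + 122.569 = 376.381 + 122.569 = 498.95.
Reliability = 498.95 / 635.819 = 0.785.

0.785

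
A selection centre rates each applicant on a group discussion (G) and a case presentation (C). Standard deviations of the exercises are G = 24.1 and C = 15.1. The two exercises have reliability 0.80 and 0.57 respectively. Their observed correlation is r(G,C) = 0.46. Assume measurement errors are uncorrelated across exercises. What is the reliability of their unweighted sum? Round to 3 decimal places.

0.813

Var(G+C) = 24.1² + 15.1² + 2·[24.1·15.1·0.46] = 808.82 + 334.797 = 1143.62.
Because errors are independent across components, Cov(Tᵢ,Tⱼ) = Cov(Xᵢ,Xⱼ); the off-diagonal part of the true-score variance is the same as above.
True-score variance = [24.1²·0.80 + 15.1²·0.57] + 334.797 = 594.614 + 334.797 = 929.411.
Reliability = 929.411 / 1143.62 = 0.813.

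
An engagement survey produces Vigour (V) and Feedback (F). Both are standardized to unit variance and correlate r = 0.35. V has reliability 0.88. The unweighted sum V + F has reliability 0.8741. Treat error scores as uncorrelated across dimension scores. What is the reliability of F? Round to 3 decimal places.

0.780

Var(V+F) = 2 + 2·0.35 = 2.700.
True-score variance = ρ_V + ρ_F + 2·0.35, so 0.8741 = (0.88 + ρ_F + 0.70) / 2.700.
ρ_F = 0.8741·2.700 − 0.88 − 0.70 = 0.780.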